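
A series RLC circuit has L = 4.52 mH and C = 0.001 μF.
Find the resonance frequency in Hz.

Step 1 — Resonance condition Im(Z)=0 gives ω₀ = 1/√(LC).
Step 2 — ω₀ = 1/√(0.00452·1e-09) = 4.704e+05 rad/s.
Step 3 — f₀ = ω₀/(2π) = 7.486e+04 Hz.

f₀ = 7.486e+04 Hz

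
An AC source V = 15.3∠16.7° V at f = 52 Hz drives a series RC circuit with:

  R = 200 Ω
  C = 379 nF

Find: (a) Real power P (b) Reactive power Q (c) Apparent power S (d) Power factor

Step 1 — Angular frequency: ω = 2π·f = 2π·52 = 326.7 rad/s.
Step 2 — Component impedances:
  R: Z = R = 200 Ω
  C: Z = 1/(jωC) = -j/(ω·C) = 0 - j8076 Ω
Step 3 — Series combination: Z_total = R + C = 200 - j8076 Ω = 8078∠-88.6° Ω.
Step 4 — Source phasor: V = 15.3∠16.7° V = 14.65 + j4.397 V.
Step 5 — Current: I = V / Z = -0.0004992 + j0.001827 A = 0.001894∠105.3° A.
Step 6 — Complex power: S = V·I* = 0.0007174 - j0.02897 VA.
Step 7 — Real power: P = Re(S) = 0.0007174 W.
Step 8 — Reactive power: Q = Im(S) = -0.02897 VAR.
Step 9 — Apparent power: |S| = 0.02898 VA.
Step 10 — Power factor: PF = P/|S| = 0.02476 (leading).

(a) P = 0.0007174 W  (b) Q = -0.02897 VAR  (c) S = 0.02898 VA  (d) PF = 0.02476 (leading)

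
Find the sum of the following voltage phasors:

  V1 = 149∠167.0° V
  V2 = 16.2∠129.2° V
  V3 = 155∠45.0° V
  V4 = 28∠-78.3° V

Step 1 — Convert each phasor to rectangular form:
  V1 = 149·(cos(167.0°) + j·sin(167.0°)) = -145.2 + j33.52 V
  V2 = 16.2·(cos(129.2°) + j·sin(129.2°)) = -10.24 + j12.55 V
  V3 = 155·(cos(45.0°) + j·sin(45.0°)) = 109.6 + j109.6 V
  V4 = 28·(cos(-78.3°) + j·sin(-78.3°)) = 5.678 - j27.42 V
Step 2 — Sum components: V_total = -40.14 + j128.3 V.
Step 3 — Convert to polar: |V_total| = 134.4 V, ∠V_total = 107.4°.

V_total = 134.4∠107.4° V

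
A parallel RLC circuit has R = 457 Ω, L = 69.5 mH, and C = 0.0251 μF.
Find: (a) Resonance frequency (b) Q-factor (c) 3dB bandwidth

Step 1 — Resonance: ω₀ = 1/√(LC) = 1/√(0.0695·2.51e-08) = 2.394e+04 rad/s.
Step 2 — f₀ = ω₀/(2π) = 3811 Hz.
Step 3 — Parallel Q: Q = R/(ω₀L) = 457/(2.394e+04·0.0695) = 0.2746.
Step 4 — Bandwidth: Δω = ω₀/Q = 8.718e+04 rad/s; BW = Δω/(2π) = 1.387e+04 Hz.

(a) f₀ = 3811 Hz  (b) Q = 0.2746  (c) BW = 1.387e+04 Hz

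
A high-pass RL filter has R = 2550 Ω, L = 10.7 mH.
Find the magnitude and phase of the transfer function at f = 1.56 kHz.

Step 1 — Angular frequency: ω = 2π·1560 = 9802 rad/s.
Step 2 — Transfer function: H(jω) = jωL/(R + jωL).
Step 3 — Numerator jωL = j·104.9; denominator R + jωL = 2550 + j104.9.
Step 4 — H = 0.001689 + j0.04106.
Step 5 — Magnitude: |H| = 0.04109 (-27.7 dB); phase: φ = 87.6°.

|H| = 0.04109 (-27.7 dB), φ = 87.6°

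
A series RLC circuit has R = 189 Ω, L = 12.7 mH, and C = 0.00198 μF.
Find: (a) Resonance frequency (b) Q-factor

Step 1 — Resonance condition Im(Z)=0 gives ω₀ = 1/√(LC).
Step 2 — ω₀ = 1/√(0.0127·1.98e-09) = 1.994e+05 rad/s.
Step 3 — f₀ = ω₀/(2π) = 3.174e+04 Hz.
Step 4 — Series Q: Q = ω₀L/R = 1.994e+05·0.0127/189 = 13.4.

(a) f₀ = 3.174e+04 Hz  (b) Q = 13.4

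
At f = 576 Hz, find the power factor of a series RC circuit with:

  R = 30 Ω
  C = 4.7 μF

Step 1 — Angular frequency: ω = 2π·f = 2π·576 = 3619 rad/s.
Step 2 — Component impedances:
  R: Z = R = 30 Ω
  C: Z = 1/(jωC) = -j/(ω·C) = 0 - j58.79 Ω
Step 3 — Series combination: Z_total = R + C = 30 - j58.79 Ω = 66∠-63.0° Ω.
Step 4 — Power factor: PF = cos(φ) = Re(Z)/|Z| = 30/66 = 0.4545.
Step 5 — Type: Im(Z) = -58.79 ⇒ leading (phase φ = -63.0°).

PF = 0.4545 (leading, φ = -63.0°)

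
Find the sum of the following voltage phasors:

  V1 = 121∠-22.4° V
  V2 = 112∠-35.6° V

Step 1 — Convert each phasor to rectangular form:
  V1 = 121·(cos(-22.4°) + j·sin(-22.4°)) = 111.9 - j46.11 V
  V2 = 112·(cos(-35.6°) + j·sin(-35.6°)) = 91.07 - j65.2 V
Step 2 — Sum components: V_total = 202.9 - j111.3 V.
Step 3 — Convert to polar: |V_total| = 231.5 V, ∠V_total = -28.7°.

V_total = 231.5∠-28.7° V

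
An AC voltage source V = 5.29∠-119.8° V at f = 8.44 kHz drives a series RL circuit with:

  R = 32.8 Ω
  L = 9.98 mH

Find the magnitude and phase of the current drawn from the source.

Step 1 — Angular frequency: ω = 2π·f = 2π·8440 = 5.303e+04 rad/s.
Step 2 — Component impedances:
  R: Z = R = 32.8 Ω
  L: Z = jωL = j·5.303e+04·0.00998 = 0 + j529.2 Ω
Step 3 — Series combination: Z_total = R + L = 32.8 + j529.2 Ω = 530.3∠86.5° Ω.
Step 4 — Source phasor: V = 5.29∠-119.8° V = -2.629 - j4.59 V.
Step 5 — Ohm's law: I = V / Z_total = (-2.629 - j4.59) / (32.8 + j529.2) = -0.008947 + j0.004413 A.
Step 6 — Convert to polar: |I| = 0.009976 A, ∠I = 153.7°.

I = 0.009976∠153.7° A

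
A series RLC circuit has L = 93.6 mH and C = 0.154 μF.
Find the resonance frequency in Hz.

Step 1 — Resonance condition Im(Z)=0 gives ω₀ = 1/√(LC).
Step 2 — ω₀ = 1/√(0.0936·1.54e-07) = 8329 rad/s.
Step 3 — f₀ = ω₀/(2π) = 1326 Hz.

f₀ = 1326 Hz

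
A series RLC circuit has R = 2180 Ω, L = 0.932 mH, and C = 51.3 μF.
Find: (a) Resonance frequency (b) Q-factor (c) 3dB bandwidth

Step 1 — Resonance: ω₀ = 1/√(LC) = 1/√(0.000932·5.13e-05) = 4573 rad/s.
Step 2 — f₀ = ω₀/(2π) = 727.9 Hz.
Step 3 — Series Q: Q = ω₀L/R = 4573·0.000932/2180 = 0.001955.
Step 4 — Bandwidth: Δω = ω₀/Q = 2.339e+06 rad/s; BW = Δω/(2π) = 3.723e+05 Hz.

(a) f₀ = 727.9 Hz  (b) Q = 0.001955  (c) BW = 3.723e+05 Hz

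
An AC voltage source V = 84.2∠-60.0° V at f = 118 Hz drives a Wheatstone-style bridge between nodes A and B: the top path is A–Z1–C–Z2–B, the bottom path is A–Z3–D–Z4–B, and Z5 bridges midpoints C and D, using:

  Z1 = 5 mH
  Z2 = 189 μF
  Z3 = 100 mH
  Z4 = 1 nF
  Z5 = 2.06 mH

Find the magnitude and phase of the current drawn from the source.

Step 1 — Angular frequency: ω = 2π·f = 2π·118 = 741.4 rad/s.
Step 2 — Component impedances:
  Z1: Z = jωL = j·741.4·0.005 = 0 + j3.707 Ω
  Z2: Z = 1/(jωC) = -j/(ω·C) = 0 - j7.136 Ω
  Z3: Z = jωL = j·741.4·0.1 = 0 + j74.14 Ω
  Z4: Z = 1/(jωC) = -j/(ω·C) = 0 - j1.349e+06 Ω
  Z5: Z = jωL = j·741.4·0.00206 = 0 + j1.527 Ω
Step 3 — Bridge requires nodal analysis (the Z5 bridge couples midpoints C and D, so the two paths cannot be reduced to a simple series/parallel combination). Setting node B to ground and injecting 1 A at node A, the 3-node admittance system at A, C, D solves to V_A = Z_AB = 0 - j3.602 Ω = 3.602∠-90.0° Ω.
Step 4 — Source phasor: V = 84.2∠-60.0° V = 42.1 - j72.92 V.
Step 5 — Ohm's law: I = V / Z_total = (42.1 - j72.92) / (0 - j3.602) = 20.24 + j11.69 A.
Step 6 — Convert to polar: |I| = 23.37 A, ∠I = 30.0°.

I = 23.37∠30.0° A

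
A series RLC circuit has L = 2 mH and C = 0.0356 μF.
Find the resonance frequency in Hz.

Step 1 — Resonance condition Im(Z)=0 gives ω₀ = 1/√(LC).
Step 2 — ω₀ = 1/√(0.002·3.56e-08) = 1.185e+05 rad/s.
Step 3 — f₀ = ω₀/(2π) = 1.886e+04 Hz.

f₀ = 1.886e+04 Hz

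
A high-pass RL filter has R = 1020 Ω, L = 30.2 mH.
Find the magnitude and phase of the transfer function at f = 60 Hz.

Step 1 — Angular frequency: ω = 2π·60 = 377 rad/s.
Step 2 — Transfer function: H(jω) = jωL/(R + jωL).
Step 3 — Numerator jωL = j·11.39; denominator R + jωL = 1020 + j11.39.
Step 4 — H = 0.0001246 + j0.01116.
Step 5 — Magnitude: |H| = 0.01116 (-39.0 dB); phase: φ = 89.4°.

|H| = 0.01116 (-39.0 dB), φ = 89.4°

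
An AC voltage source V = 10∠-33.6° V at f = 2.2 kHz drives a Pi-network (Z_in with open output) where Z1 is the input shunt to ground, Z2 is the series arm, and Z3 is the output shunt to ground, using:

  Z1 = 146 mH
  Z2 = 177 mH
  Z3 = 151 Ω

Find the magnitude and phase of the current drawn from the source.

Step 1 — Angular frequency: ω = 2π·f = 2π·2200 = 1.382e+04 rad/s.
Step 2 — Component impedances:
  Z1: Z = jωL = j·1.382e+04·0.146 = 0 + j2018 Ω
  Z2: Z = jωL = j·1.382e+04·0.177 = 0 + j2447 Ω
  Z3: Z = R = 151 Ω
Step 3 — With open output, the series arm Z2 and the output shunt Z3 appear in series to ground: Z2 + Z3 = 151 + j2447 Ω.
Step 4 — Parallel with input shunt Z1: Z_in = Z1 || (Z2 + Z3) = 30.82 + j1107 Ω = 1107∠88.4° Ω.
Step 5 — Source phasor: V = 10∠-33.6° V = 8.329 - j5.534 V.
Step 6 — Ohm's law: I = V / Z_total = (8.329 - j5.534) / (30.82 + j1107) = -0.004786 - j0.007658 A.
Step 7 — Convert to polar: |I| = 0.00903 A, ∠I = -122.0°.

I = 0.00903∠-122.0° A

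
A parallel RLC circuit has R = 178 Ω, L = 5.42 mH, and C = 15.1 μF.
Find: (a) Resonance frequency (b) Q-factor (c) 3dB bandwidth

Step 1 — Resonance: ω₀ = 1/√(LC) = 1/√(0.00542·1.51e-05) = 3496 rad/s.
Step 2 — f₀ = ω₀/(2π) = 556.3 Hz.
Step 3 — Parallel Q: Q = R/(ω₀L) = 178/(3496·0.00542) = 9.395.
Step 4 — Bandwidth: Δω = ω₀/Q = 372.1 rad/s; BW = Δω/(2π) = 59.21 Hz.

(a) f₀ = 556.3 Hz  (b) Q = 9.395  (c) BW = 59.21 Hz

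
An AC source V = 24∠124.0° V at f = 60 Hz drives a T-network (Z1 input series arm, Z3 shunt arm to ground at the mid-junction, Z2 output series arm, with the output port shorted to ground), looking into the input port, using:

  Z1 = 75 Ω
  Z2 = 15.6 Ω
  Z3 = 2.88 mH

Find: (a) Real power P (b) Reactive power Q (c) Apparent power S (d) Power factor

Step 1 — Angular frequency: ω = 2π·f = 2π·60 = 377 rad/s.
Step 2 — Component impedances:
  Z1: Z = R = 75 Ω
  Z2: Z = R = 15.6 Ω
  Z3: Z = jωL = j·377·0.00288 = 0 + j1.086 Ω
Step 3 — With the output port shorted to ground, the output series arm Z2 runs from the junction to ground; the shunt arm Z3 also runs from the junction to ground. They appear in parallel: Z3 || Z2 = 0.0752 + j1.081 Ω.
Step 4 — Series with input arm Z1: Z_in = Z1 + (Z3 || Z2) = 75.08 + j1.081 Ω = 75.08∠0.8° Ω.
Step 5 — Source phasor: V = 24∠124.0° V = -13.42 + j19.9 V.
Step 6 — Current: I = V / Z = -0.1749 + j0.2675 A = 0.3196∠123.2° A.
Step 7 — Complex power: S = V·I* = 7.671 + j0.1104 VA.
Step 8 — Real power: P = Re(S) = 7.671 W.
Step 9 — Reactive power: Q = Im(S) = 0.1104 VAR.
Step 10 — Apparent power: |S| = 7.672 VA.
Step 11 — Power factor: PF = P/|S| = 0.9999 (lagging).

(a) P = 7.671 W  (b) Q = 0.1104 VAR  (c) S = 7.672 VA  (d) PF = 0.9999 (lagging)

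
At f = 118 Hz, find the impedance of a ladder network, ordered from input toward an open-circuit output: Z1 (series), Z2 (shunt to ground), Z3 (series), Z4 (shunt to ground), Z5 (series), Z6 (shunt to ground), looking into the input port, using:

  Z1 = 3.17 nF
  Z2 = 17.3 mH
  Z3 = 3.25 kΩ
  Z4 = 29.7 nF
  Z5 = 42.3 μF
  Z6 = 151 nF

Step 1 — Angular frequency: ω = 2π·f = 2π·118 = 741.4 rad/s.
Step 2 — Component impedances:
  Z1: Z = 1/(jωC) = -j/(ω·C) = 0 - j4.255e+05 Ω
  Z2: Z = jωL = j·741.4·0.0173 = 0 + j12.83 Ω
  Z3: Z = R = 3250 Ω
  Z4: Z = 1/(jωC) = -j/(ω·C) = 0 - j4.541e+04 Ω
  Z5: Z = 1/(jωC) = -j/(ω·C) = 0 - j31.89 Ω
  Z6: Z = 1/(jωC) = -j/(ω·C) = 0 - j8932 Ω
Step 3 — Ladder network (open output): work backward from the far end, alternating series and parallel combinations. Z_in = 0.00805 - j4.255e+05 Ω = 4.255e+05∠-90.0° Ω.

Z = 0.00805 - j4.255e+05 Ω = 4.255e+05∠-90.0° Ω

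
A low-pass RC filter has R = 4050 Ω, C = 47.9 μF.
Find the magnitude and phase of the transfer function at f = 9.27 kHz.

Step 1 — Angular frequency: ω = 2π·9270 = 5.825e+04 rad/s.
Step 2 — Transfer function: H(jω) = 1/(1 + jωRC).
Step 3 — Denominator: 1 + jωRC = 1 + j·5.825e+04·4050·4.79e-05 = 1 + j1.13e+04.
Step 4 — H = 7.832e-09 - j8.85e-05.
Step 5 — Magnitude: |H| = 8.85e-05 (-81.1 dB); phase: φ = -90.0°.

|H| = 8.85e-05 (-81.1 dB), φ = -90.0°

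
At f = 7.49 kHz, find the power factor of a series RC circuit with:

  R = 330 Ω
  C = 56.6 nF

Step 1 — Angular frequency: ω = 2π·f = 2π·7490 = 4.706e+04 rad/s.
Step 2 — Component impedances:
  R: Z = R = 330 Ω
  C: Z = 1/(jωC) = -j/(ω·C) = 0 - j375.4 Ω
Step 3 — Series combination: Z_total = R + C = 330 - j375.4 Ω = 499.8∠-48.7° Ω.
Step 4 — Power factor: PF = cos(φ) = Re(Z)/|Z| = 330/499.84 = 0.6602.
Step 5 — Type: Im(Z) = -375.4 ⇒ leading (phase φ = -48.7°).

PF = 0.6602 (leading, φ = -48.7°)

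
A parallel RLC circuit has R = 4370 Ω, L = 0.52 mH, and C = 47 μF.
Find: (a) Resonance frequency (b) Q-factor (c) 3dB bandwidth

Step 1 — Resonance: ω₀ = 1/√(LC) = 1/√(0.00052·4.7e-05) = 6397 rad/s.
Step 2 — f₀ = ω₀/(2π) = 1018 Hz.
Step 3 — Parallel Q: Q = R/(ω₀L) = 4370/(6397·0.00052) = 1314.
Step 4 — Bandwidth: Δω = ω₀/Q = 4.869 rad/s; BW = Δω/(2π) = 0.7749 Hz.

(a) f₀ = 1018 Hz  (b) Q = 1314  (c) BW = 0.7749 Hz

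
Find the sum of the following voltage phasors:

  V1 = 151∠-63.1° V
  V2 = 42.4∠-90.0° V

Step 1 — Convert each phasor to rectangular form:
  V1 = 151·(cos(-63.1°) + j·sin(-63.1°)) = 68.32 - j134.7 V
  V2 = 42.4·(cos(-90.0°) + j·sin(-90.0°)) = 0 - j42.4 V
Step 2 — Sum components: V_total = 68.32 - j177.1 V.
Step 3 — Convert to polar: |V_total| = 189.8 V, ∠V_total = -68.9°.

V_total = 189.8∠-68.9° V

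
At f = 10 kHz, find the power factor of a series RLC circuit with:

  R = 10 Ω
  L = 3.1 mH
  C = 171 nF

Step 1 — Angular frequency: ω = 2π·f = 2π·1e+04 = 6.283e+04 rad/s.
Step 2 — Component impedances:
  R: Z = R = 10 Ω
  L: Z = jωL = j·6.283e+04·0.0031 = 0 + j194.8 Ω
  C: Z = 1/(jωC) = -j/(ω·C) = 0 - j93.07 Ω
Step 3 — Series combination: Z_total = R + L + C = 10 + j101.7 Ω = 102.2∠84.4° Ω.
Step 4 — Power factor: PF = cos(φ) = Re(Z)/|Z| = 10/102.2 = 0.09785.
Step 5 — Type: Im(Z) = 101.7 ⇒ lagging (phase φ = 84.4°).

PF = 0.09785 (lagging, φ = 84.4°)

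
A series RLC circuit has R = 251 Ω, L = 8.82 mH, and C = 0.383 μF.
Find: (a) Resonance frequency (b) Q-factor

Step 1 — Resonance condition Im(Z)=0 gives ω₀ = 1/√(LC).
Step 2 — ω₀ = 1/√(0.00882·3.83e-07) = 1.721e+04 rad/s.
Step 3 — f₀ = ω₀/(2π) = 2738 Hz.
Step 4 — Series Q: Q = ω₀L/R = 1.721e+04·0.00882/251 = 0.6046.

(a) f₀ = 2738 Hz  (b) Q = 0.6046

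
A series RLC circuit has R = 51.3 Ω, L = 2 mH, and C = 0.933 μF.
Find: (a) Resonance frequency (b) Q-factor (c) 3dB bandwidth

Step 1 — Resonance condition Im(Z)=0 gives ω₀ = 1/√(LC).
Step 2 — ω₀ = 1/√(0.002·9.33e-07) = 2.315e+04 rad/s.
Step 3 — f₀ = ω₀/(2π) = 3684 Hz.
Step 4 — Series Q: Q = ω₀L/R = 2.315e+04·0.002/51.3 = 0.9025.
Step 5 — 3dB bandwidth: Δω = ω₀/Q = 2.565e+04 rad/s; BW = Δω/(2π) = 4082 Hz.

(a) f₀ = 3684 Hz  (b) Q = 0.9025  (c) BW = 4082 Hz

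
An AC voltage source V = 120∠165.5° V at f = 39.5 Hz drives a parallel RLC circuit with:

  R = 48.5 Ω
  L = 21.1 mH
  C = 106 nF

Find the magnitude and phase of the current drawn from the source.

Step 1 — Angular frequency: ω = 2π·f = 2π·39.5 = 248.2 rad/s.
Step 2 — Component impedances:
  R: Z = R = 48.5 Ω
  L: Z = jωL = j·248.2·0.0211 = 0 + j5.237 Ω
  C: Z = 1/(jωC) = -j/(ω·C) = 0 - j3.801e+04 Ω
Step 3 — Parallel combination: 1/Z_total = 1/R + 1/L + 1/C; Z_total = 0.5591 + j5.177 Ω = 5.207∠83.8° Ω.
Step 4 — Source phasor: V = 120∠165.5° V = -116.2 + j30.05 V.
Step 5 — Ohm's law: I = V / Z_total = (-116.2 + j30.05) / (0.5591 + j5.177) = 3.341 + j22.8 A.
Step 6 — Convert to polar: |I| = 23.05 A, ∠I = 81.7°.

I = 23.05∠81.7° A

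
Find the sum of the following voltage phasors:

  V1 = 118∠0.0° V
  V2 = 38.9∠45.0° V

Step 1 — Convert each phasor to rectangular form:
  V1 = 118·(cos(0.0°) + j·sin(0.0°)) = 118 V
  V2 = 38.9·(cos(45.0°) + j·sin(45.0°)) = 27.51 + j27.51 V
Step 2 — Sum components: V_total = 145.5 + j27.51 V.
Step 3 — Convert to polar: |V_total| = 148.1 V, ∠V_total = 10.7°.

V_total = 148.1∠10.7° V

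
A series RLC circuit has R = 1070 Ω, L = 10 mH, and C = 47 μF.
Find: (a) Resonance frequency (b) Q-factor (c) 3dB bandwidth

Step 1 — Resonance: ω₀ = 1/√(LC) = 1/√(0.01·4.7e-05) = 1459 rad/s.
Step 2 — f₀ = ω₀/(2π) = 232.2 Hz.
Step 3 — Series Q: Q = ω₀L/R = 1459·0.01/1070 = 0.01363.
Step 4 — Bandwidth: Δω = ω₀/Q = 1.07e+05 rad/s; BW = Δω/(2π) = 1.703e+04 Hz.

(a) f₀ = 232.2 Hz  (b) Q = 0.01363  (c) BW = 1.703e+04 Hz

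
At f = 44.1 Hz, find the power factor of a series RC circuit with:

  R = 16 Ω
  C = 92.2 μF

Step 1 — Angular frequency: ω = 2π·f = 2π·44.1 = 277.1 rad/s.
Step 2 — Component impedances:
  R: Z = R = 16 Ω
  C: Z = 1/(jωC) = -j/(ω·C) = 0 - j39.14 Ω
Step 3 — Series combination: Z_total = R + C = 16 - j39.14 Ω = 42.29∠-67.8° Ω.
Step 4 — Power factor: PF = cos(φ) = Re(Z)/|Z| = 16/42.287 = 0.3784.
Step 5 — Type: Im(Z) = -39.14 ⇒ leading (phase φ = -67.8°).

PF = 0.3784 (leading, φ = -67.8°)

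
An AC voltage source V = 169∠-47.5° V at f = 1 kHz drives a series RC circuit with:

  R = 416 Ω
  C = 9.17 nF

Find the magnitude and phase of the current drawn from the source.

Step 1 — Angular frequency: ω = 2π·f = 2π·1000 = 6283 rad/s.
Step 2 — Component impedances:
  R: Z = R = 416 Ω
  C: Z = 1/(jωC) = -j/(ω·C) = 0 - j1.736e+04 Ω
Step 3 — Series combination: Z_total = R + C = 416 - j1.736e+04 Ω = 1.736e+04∠-88.6° Ω.
Step 4 — Source phasor: V = 169∠-47.5° V = 114.2 - j124.6 V.
Step 5 — Ohm's law: I = V / Z_total = (114.2 - j124.6) / (416 - j1.736e+04) = 0.007333 + j0.006403 A.
Step 6 — Convert to polar: |I| = 0.009734 A, ∠I = 41.1°.

I = 0.009734∠41.1° A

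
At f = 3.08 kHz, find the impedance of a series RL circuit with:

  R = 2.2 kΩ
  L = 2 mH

Step 1 — Angular frequency: ω = 2π·f = 2π·3080 = 1.935e+04 rad/s.
Step 2 — Component impedances:
  R: Z = R = 2200 Ω
  L: Z = jωL = j·1.935e+04·0.002 = 0 + j38.7 Ω
Step 3 — Series combination: Z_total = R + L = 2200 + j38.7 Ω = 2200∠1.0° Ω.

Z = 2200 + j38.7 Ω = 2200∠1.0° Ω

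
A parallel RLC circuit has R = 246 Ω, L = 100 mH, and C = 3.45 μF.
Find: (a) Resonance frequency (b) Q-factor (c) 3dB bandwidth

Step 1 — Resonance: ω₀ = 1/√(LC) = 1/√(0.1·3.45e-06) = 1703 rad/s.
Step 2 — f₀ = ω₀/(2π) = 271 Hz.
Step 3 — Parallel Q: Q = R/(ω₀L) = 246/(1703·0.1) = 1.445.
Step 4 — Bandwidth: Δω = ω₀/Q = 1178 rad/s; BW = Δω/(2π) = 187.5 Hz.

(a) f₀ = 271 Hz  (b) Q = 1.445  (c) BW = 187.5 Hz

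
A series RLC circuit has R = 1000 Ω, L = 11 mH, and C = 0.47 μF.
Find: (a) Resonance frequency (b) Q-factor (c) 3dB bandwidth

Step 1 — Resonance condition Im(Z)=0 gives ω₀ = 1/√(LC).
Step 2 — ω₀ = 1/√(0.011·4.7e-07) = 1.391e+04 rad/s.
Step 3 — f₀ = ω₀/(2π) = 2213 Hz.
Step 4 — Series Q: Q = ω₀L/R = 1.391e+04·0.011/1000 = 0.153.
Step 5 — 3dB bandwidth: Δω = ω₀/Q = 9.091e+04 rad/s; BW = Δω/(2π) = 1.447e+04 Hz.

(a) f₀ = 2213 Hz  (b) Q = 0.153  (c) BW = 1.447e+04 Hz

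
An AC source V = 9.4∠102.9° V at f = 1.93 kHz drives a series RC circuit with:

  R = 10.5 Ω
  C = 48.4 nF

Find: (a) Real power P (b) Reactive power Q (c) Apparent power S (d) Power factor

Step 1 — Angular frequency: ω = 2π·f = 2π·1930 = 1.213e+04 rad/s.
Step 2 — Component impedances:
  R: Z = R = 10.5 Ω
  C: Z = 1/(jωC) = -j/(ω·C) = 0 - j1704 Ω
Step 3 — Series combination: Z_total = R + C = 10.5 - j1704 Ω = 1704∠-89.6° Ω.
Step 4 — Source phasor: V = 9.4∠102.9° V = -2.099 + j9.163 V.
Step 5 — Current: I = V / Z = -0.005385 - j0.001199 A = 0.005517∠-167.5° A.
Step 6 — Complex power: S = V·I* = 0.0003196 - j0.05186 VA.
Step 7 — Real power: P = Re(S) = 0.0003196 W.
Step 8 — Reactive power: Q = Im(S) = -0.05186 VAR.
Step 9 — Apparent power: |S| = 0.05186 VA.
Step 10 — Power factor: PF = P/|S| = 0.006163 (leading).

(a) P = 0.0003196 W  (b) Q = -0.05186 VAR  (c) S = 0.05186 VA  (d) PF = 0.006163 (leading)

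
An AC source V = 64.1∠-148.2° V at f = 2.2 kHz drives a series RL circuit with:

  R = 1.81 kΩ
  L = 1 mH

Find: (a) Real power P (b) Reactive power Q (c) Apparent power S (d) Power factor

Step 1 — Angular frequency: ω = 2π·f = 2π·2200 = 1.382e+04 rad/s.
Step 2 — Component impedances:
  R: Z = R = 1810 Ω
  L: Z = jωL = j·1.382e+04·0.001 = 0 + j13.82 Ω
Step 3 — Series combination: Z_total = R + L = 1810 + j13.82 Ω = 1810∠0.4° Ω.
Step 4 — Source phasor: V = 64.1∠-148.2° V = -54.48 - j33.78 V.
Step 5 — Current: I = V / Z = -0.03024 - j0.01843 A = 0.03541∠-148.6° A.
Step 6 — Complex power: S = V·I* = 2.27 + j0.01734 VA.
Step 7 — Real power: P = Re(S) = 2.27 W.
Step 8 — Reactive power: Q = Im(S) = 0.01734 VAR.
Step 9 — Apparent power: |S| = 2.27 VA.
Step 10 — Power factor: PF = P/|S| = 1 (lagging).

(a) P = 2.27 W  (b) Q = 0.01734 VAR  (c) S = 2.27 VA  (d) PF = 1 (lagging)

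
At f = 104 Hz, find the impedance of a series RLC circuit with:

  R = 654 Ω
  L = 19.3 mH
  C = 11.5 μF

Step 1 — Angular frequency: ω = 2π·f = 2π·104 = 653.5 rad/s.
Step 2 — Component impedances:
  R: Z = R = 654 Ω
  L: Z = jωL = j·653.5·0.0193 = 0 + j12.61 Ω
  C: Z = 1/(jωC) = -j/(ω·C) = 0 - j133.1 Ω
Step 3 — Series combination: Z_total = R + L + C = 654 - j120.5 Ω = 665∠-10.4° Ω.

Z = 654 - j120.5 Ω = 665∠-10.4° Ω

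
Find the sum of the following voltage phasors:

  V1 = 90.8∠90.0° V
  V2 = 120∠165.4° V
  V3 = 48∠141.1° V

Step 1 — Convert each phasor to rectangular form:
  V1 = 90.8·(cos(90.0°) + j·sin(90.0°)) = 0 + j90.8 V
  V2 = 120·(cos(165.4°) + j·sin(165.4°)) = -116.1 + j30.25 V
  V3 = 48·(cos(141.1°) + j·sin(141.1°)) = -37.36 + j30.14 V
Step 2 — Sum components: V_total = -153.5 + j151.2 V.
Step 3 — Convert to polar: |V_total| = 215.4 V, ∠V_total = 135.4°.

V_total = 215.4∠135.4° V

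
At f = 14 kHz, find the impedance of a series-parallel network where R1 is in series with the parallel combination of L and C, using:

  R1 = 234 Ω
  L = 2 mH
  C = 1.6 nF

Step 1 — Angular frequency: ω = 2π·f = 2π·1.4e+04 = 8.796e+04 rad/s.
Step 2 — Component impedances:
  R1: Z = R = 234 Ω
  L: Z = jωL = j·8.796e+04·0.002 = 0 + j175.9 Ω
  C: Z = 1/(jωC) = -j/(ω·C) = 0 - j7105 Ω
Step 3 — Parallel branch: L || C = 1/(1/L + 1/C) = 0 + j180.4 Ω.
Step 4 — Series with R1: Z_total = R1 + (L || C) = 234 + j180.4 Ω = 295.5∠37.6° Ω.

Z = 234 + j180.4 Ω = 295.5∠37.6° Ω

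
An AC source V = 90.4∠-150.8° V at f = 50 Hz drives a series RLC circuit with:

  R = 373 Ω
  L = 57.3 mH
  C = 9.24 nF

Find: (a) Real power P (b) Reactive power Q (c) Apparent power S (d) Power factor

Step 1 — Angular frequency: ω = 2π·f = 2π·50 = 314.2 rad/s.
Step 2 — Component impedances:
  R: Z = R = 373 Ω
  L: Z = jωL = j·314.2·0.0573 = 0 + j18 Ω
  C: Z = 1/(jωC) = -j/(ω·C) = 0 - j3.445e+05 Ω
Step 3 — Series combination: Z_total = R + L + C = 373 - j3.445e+05 Ω = 3.445e+05∠-89.9° Ω.
Step 4 — Source phasor: V = 90.4∠-150.8° V = -78.91 - j44.1 V.
Step 5 — Current: I = V / Z = 0.0001278 - j0.0002292 A = 0.0002624∠-60.9° A.
Step 6 — Complex power: S = V·I* = 2.569e-05 - j0.02372 VA.
Step 7 — Real power: P = Re(S) = 2.569e-05 W.
Step 8 — Reactive power: Q = Im(S) = -0.02372 VAR.
Step 9 — Apparent power: |S| = 0.02372 VA.
Step 10 — Power factor: PF = P/|S| = 0.001083 (leading).

(a) P = 2.569e-05 W  (b) Q = -0.02372 VAR  (c) S = 0.02372 VA  (d) PF = 0.001083 (leading)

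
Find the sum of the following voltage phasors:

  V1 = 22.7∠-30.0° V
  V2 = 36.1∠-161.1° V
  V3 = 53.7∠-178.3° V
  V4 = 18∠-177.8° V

Step 1 — Convert each phasor to rectangular form:
  V1 = 22.7·(cos(-30.0°) + j·sin(-30.0°)) = 19.66 - j11.35 V
  V2 = 36.1·(cos(-161.1°) + j·sin(-161.1°)) = -34.15 - j11.69 V
  V3 = 53.7·(cos(-178.3°) + j·sin(-178.3°)) = -53.68 - j1.593 V
  V4 = 18·(cos(-177.8°) + j·sin(-177.8°)) = -17.99 - j0.691 V
Step 2 — Sum components: V_total = -86.16 - j25.33 V.
Step 3 — Convert to polar: |V_total| = 89.8 V, ∠V_total = -163.6°.

V_total = 89.8∠-163.6° V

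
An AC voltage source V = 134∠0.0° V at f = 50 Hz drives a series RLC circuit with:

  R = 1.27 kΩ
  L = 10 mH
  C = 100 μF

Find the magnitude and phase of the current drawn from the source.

Step 1 — Angular frequency: ω = 2π·f = 2π·50 = 314.2 rad/s.
Step 2 — Component impedances:
  R: Z = R = 1270 Ω
  L: Z = jωL = j·314.2·0.01 = 0 + j3.142 Ω
  C: Z = 1/(jωC) = -j/(ω·C) = 0 - j31.83 Ω
Step 3 — Series combination: Z_total = R + L + C = 1270 - j28.69 Ω = 1270∠-1.3° Ω.
Step 4 — Source phasor: V = 134∠0.0° V = 134 V.
Step 5 — Ohm's law: I = V / Z_total = (134) / (1270 - j28.69) = 0.1055 + j0.002382 A.
Step 6 — Convert to polar: |I| = 0.1055 A, ∠I = 1.3°.

I = 0.1055∠1.3° A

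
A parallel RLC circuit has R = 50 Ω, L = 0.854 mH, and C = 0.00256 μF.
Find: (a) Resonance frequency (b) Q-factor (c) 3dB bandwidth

Step 1 — Resonance: ω₀ = 1/√(LC) = 1/√(0.000854·2.56e-09) = 6.763e+05 rad/s.
Step 2 — f₀ = ω₀/(2π) = 1.076e+05 Hz.
Step 3 — Parallel Q: Q = R/(ω₀L) = 50/(6.763e+05·0.000854) = 0.08657.
Step 4 — Bandwidth: Δω = ω₀/Q = 7.813e+06 rad/s; BW = Δω/(2π) = 1.243e+06 Hz.

(a) f₀ = 1.076e+05 Hz  (b) Q = 0.08657  (c) BW = 1.243e+06 Hz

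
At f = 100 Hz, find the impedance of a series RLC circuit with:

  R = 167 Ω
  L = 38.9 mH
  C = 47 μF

Step 1 — Angular frequency: ω = 2π·f = 2π·100 = 628.3 rad/s.
Step 2 — Component impedances:
  R: Z = R = 167 Ω
  L: Z = jωL = j·628.3·0.0389 = 0 + j24.44 Ω
  C: Z = 1/(jωC) = -j/(ω·C) = 0 - j33.86 Ω
Step 3 — Series combination: Z_total = R + L + C = 167 - j9.421 Ω = 167.3∠-3.2° Ω.

Z = 167 - j9.421 Ω = 167.3∠-3.2° Ω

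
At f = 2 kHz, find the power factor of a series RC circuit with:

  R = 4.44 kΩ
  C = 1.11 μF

Step 1 — Angular frequency: ω = 2π·f = 2π·2000 = 1.257e+04 rad/s.
Step 2 — Component impedances:
  R: Z = R = 4440 Ω
  C: Z = 1/(jωC) = -j/(ω·C) = 0 - j71.69 Ω
Step 3 — Series combination: Z_total = R + C = 4440 - j71.69 Ω = 4441∠-0.9° Ω.
Step 4 — Power factor: PF = cos(φ) = Re(Z)/|Z| = 4440/4440.6 = 0.9999.
Step 5 — Type: Im(Z) = -71.69 ⇒ leading (phase φ = -0.9°).

PF = 0.9999 (leading, φ = -0.9°)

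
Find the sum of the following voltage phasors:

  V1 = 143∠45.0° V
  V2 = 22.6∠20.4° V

Step 1 — Convert each phasor to rectangular form:
  V1 = 143·(cos(45.0°) + j·sin(45.0°)) = 101.1 + j101.1 V
  V2 = 22.6·(cos(20.4°) + j·sin(20.4°)) = 21.18 + j7.878 V
Step 2 — Sum components: V_total = 122.3 + j109 V.
Step 3 — Convert to polar: |V_total| = 163.8 V, ∠V_total = 41.7°.

V_total = 163.8∠41.7° V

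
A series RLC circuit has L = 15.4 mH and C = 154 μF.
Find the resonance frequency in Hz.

Step 1 — Resonance condition Im(Z)=0 gives ω₀ = 1/√(LC).
Step 2 — ω₀ = 1/√(0.0154·0.000154) = 649.4 rad/s.
Step 3 — f₀ = ω₀/(2π) = 103.3 Hz.

f₀ = 103.3 Hz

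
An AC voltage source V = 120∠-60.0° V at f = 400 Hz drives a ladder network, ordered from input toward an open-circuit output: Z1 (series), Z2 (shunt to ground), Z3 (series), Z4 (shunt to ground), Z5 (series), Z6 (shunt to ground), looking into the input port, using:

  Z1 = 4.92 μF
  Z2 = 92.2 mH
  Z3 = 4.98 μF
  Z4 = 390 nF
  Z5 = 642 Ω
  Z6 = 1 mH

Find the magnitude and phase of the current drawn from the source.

Step 1 — Angular frequency: ω = 2π·f = 2π·400 = 2513 rad/s.
Step 2 — Component impedances:
  Z1: Z = 1/(jωC) = -j/(ω·C) = 0 - j80.87 Ω
  Z2: Z = jωL = j·2513·0.0922 = 0 + j231.7 Ω
  Z3: Z = 1/(jωC) = -j/(ω·C) = 0 - j79.9 Ω
  Z4: Z = 1/(jωC) = -j/(ω·C) = 0 - j1020 Ω
  Z5: Z = R = 642 Ω
  Z6: Z = jωL = j·2513·0.001 = 0 + j2.513 Ω
Step 3 — Ladder network (open output): work backward from the far end, alternating series and parallel combinations. Z_in = 107 + j182.6 Ω = 211.6∠59.6° Ω.
Step 4 — Source phasor: V = 120∠-60.0° V = 60 - j103.9 V.
Step 5 — Ohm's law: I = V / Z_total = (60 - j103.9) / (107 + j182.6) = -0.2805 - j0.493 A.
Step 6 — Convert to polar: |I| = 0.5672 A, ∠I = -119.6°.

I = 0.5672∠-119.6° A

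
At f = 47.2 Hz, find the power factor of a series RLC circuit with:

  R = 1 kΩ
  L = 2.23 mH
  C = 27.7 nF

Step 1 — Angular frequency: ω = 2π·f = 2π·47.2 = 296.6 rad/s.
Step 2 — Component impedances:
  R: Z = R = 1000 Ω
  L: Z = jωL = j·296.6·0.00223 = 0 + j0.6613 Ω
  C: Z = 1/(jωC) = -j/(ω·C) = 0 - j1.217e+05 Ω
Step 3 — Series combination: Z_total = R + L + C = 1000 - j1.217e+05 Ω = 1.217e+05∠-89.5° Ω.
Step 4 — Power factor: PF = cos(φ) = Re(Z)/|Z| = 1000/1.2173e+05 = 0.008215.
Step 5 — Type: Im(Z) = -1.217e+05 ⇒ leading (phase φ = -89.5°).

PF = 0.008215 (leading, φ = -89.5°)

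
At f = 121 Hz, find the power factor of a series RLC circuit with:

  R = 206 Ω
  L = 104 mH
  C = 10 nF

Step 1 — Angular frequency: ω = 2π·f = 2π·121 = 760.3 rad/s.
Step 2 — Component impedances:
  R: Z = R = 206 Ω
  L: Z = jωL = j·760.3·0.104 = 0 + j79.07 Ω
  C: Z = 1/(jωC) = -j/(ω·C) = 0 - j1.315e+05 Ω
Step 3 — Series combination: Z_total = R + L + C = 206 - j1.315e+05 Ω = 1.315e+05∠-89.9° Ω.
Step 4 — Power factor: PF = cos(φ) = Re(Z)/|Z| = 206/1.315e+05 = 0.001567.
Step 5 — Type: Im(Z) = -1.315e+05 ⇒ leading (phase φ = -89.9°).

PF = 0.001567 (leading, φ = -89.9°)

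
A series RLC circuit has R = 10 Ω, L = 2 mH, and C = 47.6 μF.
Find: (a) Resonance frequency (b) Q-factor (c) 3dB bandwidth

Step 1 — Resonance: ω₀ = 1/√(LC) = 1/√(0.002·4.76e-05) = 3241 rad/s.
Step 2 — f₀ = ω₀/(2π) = 515.8 Hz.
Step 3 — Series Q: Q = ω₀L/R = 3241·0.002/10 = 0.6482.
Step 4 — Bandwidth: Δω = ω₀/Q = 5000 rad/s; BW = Δω/(2π) = 795.8 Hz.

(a) f₀ = 515.8 Hz  (b) Q = 0.6482  (c) BW = 795.8 Hz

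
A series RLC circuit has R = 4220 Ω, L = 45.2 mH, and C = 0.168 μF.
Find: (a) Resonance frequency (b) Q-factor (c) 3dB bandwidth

Step 1 — Resonance condition Im(Z)=0 gives ω₀ = 1/√(LC).
Step 2 — ω₀ = 1/√(0.0452·1.68e-07) = 1.148e+04 rad/s.
Step 3 — f₀ = ω₀/(2π) = 1826 Hz.
Step 4 — Series Q: Q = ω₀L/R = 1.148e+04·0.0452/4220 = 0.1229.
Step 5 — 3dB bandwidth: Δω = ω₀/Q = 9.336e+04 rad/s; BW = Δω/(2π) = 1.486e+04 Hz.

(a) f₀ = 1826 Hz  (b) Q = 0.1229  (c) BW = 1.486e+04 Hz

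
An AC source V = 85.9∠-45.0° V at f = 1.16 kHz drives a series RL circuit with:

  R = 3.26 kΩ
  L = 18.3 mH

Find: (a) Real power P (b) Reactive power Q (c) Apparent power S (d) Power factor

Step 1 — Angular frequency: ω = 2π·f = 2π·1160 = 7288 rad/s.
Step 2 — Component impedances:
  R: Z = R = 3260 Ω
  L: Z = jωL = j·7288·0.0183 = 0 + j133.4 Ω
Step 3 — Series combination: Z_total = R + L = 3260 + j133.4 Ω = 3263∠2.3° Ω.
Step 4 — Source phasor: V = 85.9∠-45.0° V = 60.74 - j60.74 V.
Step 5 — Current: I = V / Z = 0.01784 - j0.01936 A = 0.02633∠-47.3° A.
Step 6 — Complex power: S = V·I* = 2.26 + j0.09245 VA.
Step 7 — Real power: P = Re(S) = 2.26 W.
Step 8 — Reactive power: Q = Im(S) = 0.09245 VAR.
Step 9 — Apparent power: |S| = 2.262 VA.
Step 10 — Power factor: PF = P/|S| = 0.9992 (lagging).

(a) P = 2.26 W  (b) Q = 0.09245 VAR  (c) S = 2.262 VA  (d) PF = 0.9992 (lagging)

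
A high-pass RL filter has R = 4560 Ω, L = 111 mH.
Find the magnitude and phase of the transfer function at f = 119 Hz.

Step 1 — Angular frequency: ω = 2π·119 = 747.7 rad/s.
Step 2 — Transfer function: H(jω) = jωL/(R + jωL).
Step 3 — Numerator jωL = j·82.99; denominator R + jωL = 4560 + j82.99.
Step 4 — H = 0.0003312 + j0.01819.
Step 5 — Magnitude: |H| = 0.0182 (-34.8 dB); phase: φ = 89.0°.

|H| = 0.0182 (-34.8 dB), φ = 89.0°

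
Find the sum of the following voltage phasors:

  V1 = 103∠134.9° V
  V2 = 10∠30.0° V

Step 1 — Convert each phasor to rectangular form:
  V1 = 103·(cos(134.9°) + j·sin(134.9°)) = -72.7 + j72.96 V
  V2 = 10·(cos(30.0°) + j·sin(30.0°)) = 8.66 + j5 V
Step 2 — Sum components: V_total = -64.04 + j77.96 V.
Step 3 — Convert to polar: |V_total| = 100.9 V, ∠V_total = 129.4°.

V_total = 100.9∠129.4° V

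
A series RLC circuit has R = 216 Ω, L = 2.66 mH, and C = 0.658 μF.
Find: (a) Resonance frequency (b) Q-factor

Step 1 — Resonance condition Im(Z)=0 gives ω₀ = 1/√(LC).
Step 2 — ω₀ = 1/√(0.00266·6.58e-07) = 2.39e+04 rad/s.
Step 3 — f₀ = ω₀/(2π) = 3804 Hz.
Step 4 — Series Q: Q = ω₀L/R = 2.39e+04·0.00266/216 = 0.2944.

(a) f₀ = 3804 Hz  (b) Q = 0.2944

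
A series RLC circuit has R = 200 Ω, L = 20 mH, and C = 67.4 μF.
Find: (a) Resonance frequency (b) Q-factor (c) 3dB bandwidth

Step 1 — Resonance: ω₀ = 1/√(LC) = 1/√(0.02·6.74e-05) = 861.3 rad/s.
Step 2 — f₀ = ω₀/(2π) = 137.1 Hz.
Step 3 — Series Q: Q = ω₀L/R = 861.3·0.02/200 = 0.08613.
Step 4 — Bandwidth: Δω = ω₀/Q = 1e+04 rad/s; BW = Δω/(2π) = 1592 Hz.

(a) f₀ = 137.1 Hz  (b) Q = 0.08613  (c) BW = 1592 Hz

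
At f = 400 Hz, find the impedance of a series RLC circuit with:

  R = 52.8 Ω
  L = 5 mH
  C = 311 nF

Step 1 — Angular frequency: ω = 2π·f = 2π·400 = 2513 rad/s.
Step 2 — Component impedances:
  R: Z = R = 52.8 Ω
  L: Z = jωL = j·2513·0.005 = 0 + j12.57 Ω
  C: Z = 1/(jωC) = -j/(ω·C) = 0 - j1279 Ω
Step 3 — Series combination: Z_total = R + L + C = 52.8 - j1267 Ω = 1268∠-87.6° Ω.

Z = 52.8 - j1267 Ω = 1268∠-87.6° Ω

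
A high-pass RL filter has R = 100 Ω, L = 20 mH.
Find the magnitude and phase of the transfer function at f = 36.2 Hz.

Step 1 — Angular frequency: ω = 2π·36.2 = 227.5 rad/s.
Step 2 — Transfer function: H(jω) = jωL/(R + jωL).
Step 3 — Numerator jωL = j·4.549; denominator R + jωL = 100 + j4.549.
Step 4 — H = 0.002065 + j0.0454.
Step 5 — Magnitude: |H| = 0.04544 (-26.9 dB); phase: φ = 87.4°.

|H| = 0.04544 (-26.9 dB), φ = 87.4°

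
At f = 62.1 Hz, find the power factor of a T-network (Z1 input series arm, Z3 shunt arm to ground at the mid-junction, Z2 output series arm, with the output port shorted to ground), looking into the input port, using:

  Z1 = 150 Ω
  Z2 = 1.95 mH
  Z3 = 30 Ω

Step 1 — Angular frequency: ω = 2π·f = 2π·62.1 = 390.2 rad/s.
Step 2 — Component impedances:
  Z1: Z = R = 150 Ω
  Z2: Z = jωL = j·390.2·0.00195 = 0 + j0.7609 Ω
  Z3: Z = R = 30 Ω
Step 3 — With the output port shorted to ground, the output series arm Z2 runs from the junction to ground; the shunt arm Z3 also runs from the junction to ground. They appear in parallel: Z3 || Z2 = 0.01928 + j0.7604 Ω.
Step 4 — Series with input arm Z1: Z_in = Z1 + (Z3 || Z2) = 150 + j0.7604 Ω = 150∠0.3° Ω.
Step 5 — Power factor: PF = cos(φ) = Re(Z)/|Z| = 150/150 = 1.
Step 6 — Type: Im(Z) = 0.7604 ⇒ lagging (phase φ = 0.3°).

PF = 1 (lagging, φ = 0.3°)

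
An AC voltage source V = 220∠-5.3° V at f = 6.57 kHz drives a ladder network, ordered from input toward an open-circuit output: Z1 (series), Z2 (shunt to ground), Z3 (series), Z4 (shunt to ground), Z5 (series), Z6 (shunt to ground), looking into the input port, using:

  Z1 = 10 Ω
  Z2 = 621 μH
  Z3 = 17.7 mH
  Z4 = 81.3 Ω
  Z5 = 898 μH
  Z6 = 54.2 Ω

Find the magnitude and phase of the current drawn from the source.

Step 1 — Angular frequency: ω = 2π·f = 2π·6570 = 4.128e+04 rad/s.
Step 2 — Component impedances:
  Z1: Z = R = 10 Ω
  Z2: Z = jωL = j·4.128e+04·0.000621 = 0 + j25.64 Ω
  Z3: Z = jωL = j·4.128e+04·0.0177 = 0 + j730.7 Ω
  Z4: Z = R = 81.3 Ω
  Z5: Z = jωL = j·4.128e+04·0.000898 = 0 + j37.07 Ω
  Z6: Z = R = 54.2 Ω
Step 3 — Ladder network (open output): work backward from the far end, alternating series and parallel combinations. Z_in = 10.04 + j24.78 Ω = 26.74∠67.9° Ω.
Step 4 — Source phasor: V = 220∠-5.3° V = 219.1 - j20.32 V.
Step 5 — Ohm's law: I = V / Z_total = (219.1 - j20.32) / (10.04 + j24.78) = 2.372 - j7.879 A.
Step 6 — Convert to polar: |I| = 8.228 A, ∠I = -73.2°.

I = 8.228∠-73.2° A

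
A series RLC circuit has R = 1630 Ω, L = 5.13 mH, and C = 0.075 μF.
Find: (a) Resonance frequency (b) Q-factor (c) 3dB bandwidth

Step 1 — Resonance: ω₀ = 1/√(LC) = 1/√(0.00513·7.5e-08) = 5.098e+04 rad/s.
Step 2 — f₀ = ω₀/(2π) = 8114 Hz.
Step 3 — Series Q: Q = ω₀L/R = 5.098e+04·0.00513/1630 = 0.1605.
Step 4 — Bandwidth: Δω = ω₀/Q = 3.177e+05 rad/s; BW = Δω/(2π) = 5.057e+04 Hz.

(a) f₀ = 8114 Hz  (b) Q = 0.1605  (c) BW = 5.057e+04 Hz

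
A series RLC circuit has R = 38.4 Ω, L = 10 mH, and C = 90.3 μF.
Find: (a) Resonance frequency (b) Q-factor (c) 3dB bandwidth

Step 1 — Resonance condition Im(Z)=0 gives ω₀ = 1/√(LC).
Step 2 — ω₀ = 1/√(0.01·9.03e-05) = 1052 rad/s.
Step 3 — f₀ = ω₀/(2π) = 167.5 Hz.
Step 4 — Series Q: Q = ω₀L/R = 1052·0.01/38.4 = 0.274.
Step 5 — 3dB bandwidth: Δω = ω₀/Q = 3840 rad/s; BW = Δω/(2π) = 611.2 Hz.

(a) f₀ = 167.5 Hz  (b) Q = 0.274  (c) BW = 611.2 Hz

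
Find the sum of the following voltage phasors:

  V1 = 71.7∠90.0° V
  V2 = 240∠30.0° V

Step 1 — Convert each phasor to rectangular form:
  V1 = 71.7·(cos(90.0°) + j·sin(90.0°)) = 0 + j71.7 V
  V2 = 240·(cos(30.0°) + j·sin(30.0°)) = 207.8 + j120 V
Step 2 — Sum components: V_total = 207.8 + j191.7 V.
Step 3 — Convert to polar: |V_total| = 282.8 V, ∠V_total = 42.7°.

V_total = 282.8∠42.7° V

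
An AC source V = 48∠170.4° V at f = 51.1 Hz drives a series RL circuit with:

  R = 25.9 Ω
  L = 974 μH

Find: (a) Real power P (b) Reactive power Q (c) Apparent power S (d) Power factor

Step 1 — Angular frequency: ω = 2π·f = 2π·51.1 = 321.1 rad/s.
Step 2 — Component impedances:
  R: Z = R = 25.9 Ω
  L: Z = jωL = j·321.1·0.000974 = 0 + j0.3127 Ω
Step 3 — Series combination: Z_total = R + L = 25.9 + j0.3127 Ω = 25.9∠0.7° Ω.
Step 4 — Source phasor: V = 48∠170.4° V = -47.33 + j8.005 V.
Step 5 — Current: I = V / Z = -1.823 + j0.3311 A = 1.853∠169.7° A.
Step 6 — Complex power: S = V·I* = 88.94 + j1.074 VA.
Step 7 — Real power: P = Re(S) = 88.94 W.
Step 8 — Reactive power: Q = Im(S) = 1.074 VAR.
Step 9 — Apparent power: |S| = 88.95 VA.
Step 10 — Power factor: PF = P/|S| = 0.9999 (lagging).

(a) P = 88.94 W  (b) Q = 1.074 VAR  (c) S = 88.95 VA  (d) PF = 0.9999 (lagging)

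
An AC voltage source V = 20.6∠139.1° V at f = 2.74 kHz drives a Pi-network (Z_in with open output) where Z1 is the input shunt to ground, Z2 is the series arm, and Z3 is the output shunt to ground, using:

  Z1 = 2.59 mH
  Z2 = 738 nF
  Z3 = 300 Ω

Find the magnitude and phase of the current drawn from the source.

Step 1 — Angular frequency: ω = 2π·f = 2π·2740 = 1.722e+04 rad/s.
Step 2 — Component impedances:
  Z1: Z = jωL = j·1.722e+04·0.00259 = 0 + j44.59 Ω
  Z2: Z = 1/(jωC) = -j/(ω·C) = 0 - j78.71 Ω
  Z3: Z = R = 300 Ω
Step 3 — With open output, the series arm Z2 and the output shunt Z3 appear in series to ground: Z2 + Z3 = 300 - j78.71 Ω.
Step 4 — Parallel with input shunt Z1: Z_in = Z1 || (Z2 + Z3) = 6.543 + j45.33 Ω = 45.8∠81.8° Ω.
Step 5 — Source phasor: V = 20.6∠139.1° V = -15.57 + j13.49 V.
Step 6 — Ohm's law: I = V / Z_total = (-15.57 + j13.49) / (6.543 + j45.33) = 0.2429 + j0.3785 A.
Step 7 — Convert to polar: |I| = 0.4498 A, ∠I = 57.3°.

I = 0.4498∠57.3° A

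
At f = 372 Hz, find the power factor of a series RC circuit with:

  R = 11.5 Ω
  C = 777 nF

Step 1 — Angular frequency: ω = 2π·f = 2π·372 = 2337 rad/s.
Step 2 — Component impedances:
  R: Z = R = 11.5 Ω
  C: Z = 1/(jωC) = -j/(ω·C) = 0 - j550.6 Ω
Step 3 — Series combination: Z_total = R + C = 11.5 - j550.6 Ω = 550.7∠-88.8° Ω.
Step 4 — Power factor: PF = cos(φ) = Re(Z)/|Z| = 11.5/550.7 = 0.02088.
Step 5 — Type: Im(Z) = -550.6 ⇒ leading (phase φ = -88.8°).

PF = 0.02088 (leading, φ = -88.8°)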